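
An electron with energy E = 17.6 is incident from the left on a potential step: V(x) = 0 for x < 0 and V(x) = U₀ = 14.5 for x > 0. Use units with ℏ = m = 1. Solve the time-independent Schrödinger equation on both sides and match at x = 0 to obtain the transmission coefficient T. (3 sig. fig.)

T = 0.833

The wavenumbers are k₁ = √(2mE)/ℏ = 5.933 on the left and k₂ = √(2m(E − U₀))/ℏ = 2.490 on the right.
Matching ψ and ψ′ at x = 0 gives r = (k₁ − k₂)/(k₁ + k₂), so R = r² = 0.1671 and T = 1 − R = 0.8329.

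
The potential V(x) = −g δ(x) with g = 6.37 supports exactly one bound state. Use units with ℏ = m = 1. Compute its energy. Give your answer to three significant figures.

The bound state is ψ(x) = √κ e^{−κ|x|}. The derivative jump ψ'(0⁺) − ψ'(0⁻) = −(2mg/ℏ²)ψ(0) fixes κ = mg/ℏ² = 6.370.
Then E = −ℏ²κ²/(2m) = −mg²/(2ℏ²) = -20.29.

E = -20.3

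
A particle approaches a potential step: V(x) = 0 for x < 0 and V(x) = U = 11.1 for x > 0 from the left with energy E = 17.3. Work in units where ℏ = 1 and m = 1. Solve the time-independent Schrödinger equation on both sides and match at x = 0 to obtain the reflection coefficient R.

On each side the TISE gives plane waves with k = √(2m(E − V))/ℏ: k₁ = √(2·1·17.3) = 5.882, k₂ = √(2·1·6.2) = 3.521.
Continuity of ψ and ψ′ at the step yields the reflection amplitude r = (k₁ − k₂)/(k₁ + k₂) = 0.2511; thus R = |r|² = 0.06303, T = 0.9370.

R = 0.0630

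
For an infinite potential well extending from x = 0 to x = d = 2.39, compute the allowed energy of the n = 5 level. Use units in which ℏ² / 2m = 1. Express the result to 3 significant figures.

Requiring ψ(0) = ψ(d) = 0 quantises k = nπ/d, hence E_n = ℏ²k²/2m = n²π²ℏ²/(2md²).
E_5 = 5² × π² / (2 × 0.5 × 2.39²) = 43.20.

E = 43.2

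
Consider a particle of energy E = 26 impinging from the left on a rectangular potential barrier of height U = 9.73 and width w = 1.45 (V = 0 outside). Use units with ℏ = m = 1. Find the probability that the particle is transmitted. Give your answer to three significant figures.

Above the barrier the interior wavenumber is k₂ = √(2m(E − U))/ℏ = 5.704, giving phase k₂w = 8.271.
T = [1 + U² sin²(k₂w) / (4E(E − U))]⁻¹ = 1/1.047 = 0.955.

T = 0.955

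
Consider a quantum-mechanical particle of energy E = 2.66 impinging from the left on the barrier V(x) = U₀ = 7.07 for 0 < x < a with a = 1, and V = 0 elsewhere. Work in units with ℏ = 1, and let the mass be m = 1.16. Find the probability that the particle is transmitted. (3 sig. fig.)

Since E < U₀ the interior solution is evanescent with decay constant κ = √(2m(U₀ − E))/ℏ = 3.199.
κa = 3.199, sinh(κa) = 12.23.
Matching ψ, ψ′ at both faces gives T = [1 + U₀² sinh²(κa) / (4E(U₀ − E))]⁻¹ = 1/160.3 = 0.00624.

T = 0.00624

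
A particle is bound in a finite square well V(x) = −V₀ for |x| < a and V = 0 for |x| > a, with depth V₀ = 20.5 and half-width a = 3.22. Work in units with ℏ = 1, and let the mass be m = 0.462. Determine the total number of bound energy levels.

N = 9

The dimensionless depth is z₀ = a√(2mV₀)/ℏ = 3.22 × √(18.94) = 14.01.
The even/odd transcendental equations gain one root per π/2 in z₀, giving N = 1 + ⌊2z₀/π⌋ = 1 + ⌊8.922⌋ = 9.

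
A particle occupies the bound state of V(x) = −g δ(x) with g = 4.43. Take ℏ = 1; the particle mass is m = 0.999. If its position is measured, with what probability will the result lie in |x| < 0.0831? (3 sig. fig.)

P = 0.521

The normalised bound state is ψ = √κ e^{−κ|x|} with κ = mg/ℏ² = 4.426.
P(|x| < d) = ∫_{−d}^{d} κ e^{−2κ|x|} dx = 1 − e^{−2κd} = 1 − e^{−0.7355} = 0.5207.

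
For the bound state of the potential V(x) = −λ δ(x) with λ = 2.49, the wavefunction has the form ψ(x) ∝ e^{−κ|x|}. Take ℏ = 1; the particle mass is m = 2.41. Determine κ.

κ = 6.00

Integrate −(ℏ²/2m)ψ'' − λδ(x)ψ = Eψ from −ε to +ε: the ψ'' term gives ψ'(0⁺) − ψ'(0⁻) and the δ term gives −(2mλ/ℏ²)ψ(0).
With ψ ∝ e^{−κ|x|} this yields −2κ = −2mλ/ℏ², so κ = mλ/ℏ² = 6.001.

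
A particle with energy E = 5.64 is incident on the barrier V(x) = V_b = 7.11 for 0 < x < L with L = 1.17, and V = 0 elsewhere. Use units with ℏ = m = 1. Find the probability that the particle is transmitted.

T = 0.0469

Since E < V_b the interior solution is evanescent with decay constant κ = √(2m(V_b − E))/ℏ = 1.715.
κL = 2.006, sinh(κL) = 3.650.
Matching ψ, ψ′ at both faces gives T = [1 + V_b² sinh²(κL) / (4E(V_b − E))]⁻¹ = 1/21.31 = 0.0469.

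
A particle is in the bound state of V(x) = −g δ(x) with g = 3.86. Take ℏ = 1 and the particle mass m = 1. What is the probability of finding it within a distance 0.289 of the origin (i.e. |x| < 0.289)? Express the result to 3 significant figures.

P = 0.893

The normalised bound state is ψ = √κ e^{−κ|x|} with κ = mg/ℏ² = 3.860.
P(|x| < d) = ∫_{−d}^{d} κ e^{−2κ|x|} dx = 1 − e^{−2κd} = 1 − e^{−2.231} = 0.8926.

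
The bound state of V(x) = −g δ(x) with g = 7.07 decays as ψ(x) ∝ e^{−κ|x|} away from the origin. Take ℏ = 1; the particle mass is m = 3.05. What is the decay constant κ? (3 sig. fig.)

Integrate −(ℏ²/2m)ψ'' − gδ(x)ψ = Eψ from −ε to +ε: the ψ'' term gives ψ'(0⁺) − ψ'(0⁻) and the δ term gives −(2mg/ℏ²)ψ(0).
With ψ ∝ e^{−κ|x|} this yields −2κ = −2mg/ℏ², so κ = mg/ℏ² = 21.56.

κ = 21.6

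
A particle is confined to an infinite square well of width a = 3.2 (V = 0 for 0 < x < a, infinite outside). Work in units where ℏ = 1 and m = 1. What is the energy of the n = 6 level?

Requiring ψ(0) = ψ(a) = 0 quantises k = nπ/a, hence E_n = ℏ²k²/2m = n²π²ℏ²/(2ma²).
E_6 = 6² × π² / (2 × 1 × 3.2²) = 17.35.

E = 17.3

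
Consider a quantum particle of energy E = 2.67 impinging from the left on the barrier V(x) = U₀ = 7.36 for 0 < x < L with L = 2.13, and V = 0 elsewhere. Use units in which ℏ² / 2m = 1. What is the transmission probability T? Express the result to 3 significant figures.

T = 0.000364

E < U₀: inside the barrier ψ ∝ e^{±κx} with κ = √(2m(U₀ − E))/ℏ = 2.166.
κL = 4.613, sinh(κL) = 50.38.
The exact tunnelling result is T⁻¹ = 1 + U₀² sinh²(κL) / [4E(U₀ − E)] = 2746, so T = 0.000364.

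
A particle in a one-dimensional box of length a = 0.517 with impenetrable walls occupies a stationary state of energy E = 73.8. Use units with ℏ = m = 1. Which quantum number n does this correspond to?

For an infinite well E_n = n²π²ℏ²/(2ma²), so n = (a/πℏ)√(2mE).
n = (0.517/π) × √(2 × 1 × 73.8) = 1.999 → n = 2.

n = 2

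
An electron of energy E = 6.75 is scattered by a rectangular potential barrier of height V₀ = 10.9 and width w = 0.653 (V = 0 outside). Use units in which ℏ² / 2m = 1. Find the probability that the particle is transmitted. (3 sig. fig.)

T = 0.234

E < V₀: inside the barrier ψ ∝ e^{±κx} with κ = √(2m(V₀ − E))/ℏ = 2.037.
κw = 1.330, sinh(κw) = 1.759.
The exact tunnelling result is T⁻¹ = 1 + V₀² sinh²(κw) / [4E(V₀ − E)] = 4.280, so T = 0.234.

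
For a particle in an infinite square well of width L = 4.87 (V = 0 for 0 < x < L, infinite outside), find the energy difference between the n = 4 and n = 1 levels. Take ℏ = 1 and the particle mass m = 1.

E_n = n²π²ℏ²/(2mL²), so ΔE = (4² − 1²) π²ℏ²/(2mL²).
ΔE = 15 × π² / (2 × 1 × 4.87²) = 3.121.

ΔE = 3.12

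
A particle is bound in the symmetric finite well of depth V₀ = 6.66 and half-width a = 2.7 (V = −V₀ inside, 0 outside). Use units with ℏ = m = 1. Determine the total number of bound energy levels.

N = 7

The dimensionless depth is z₀ = a√(2mV₀)/ℏ = 2.7 × √(13.32) = 9.854.
The even/odd transcendental equations gain one root per π/2 in z₀, giving N = 1 + ⌊2z₀/π⌋ = 1 + ⌊6.273⌋ = 7.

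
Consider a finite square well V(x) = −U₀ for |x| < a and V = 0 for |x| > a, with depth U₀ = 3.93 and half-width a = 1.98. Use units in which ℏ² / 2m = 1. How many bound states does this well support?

The dimensionless depth is z₀ = a√(2mU₀)/ℏ = 1.98 × √(3.930) = 3.925.
The even/odd transcendental equations gain one root per π/2 in z₀, giving N = 1 + ⌊2z₀/π⌋ = 1 + ⌊2.499⌋ = 3.

N = 3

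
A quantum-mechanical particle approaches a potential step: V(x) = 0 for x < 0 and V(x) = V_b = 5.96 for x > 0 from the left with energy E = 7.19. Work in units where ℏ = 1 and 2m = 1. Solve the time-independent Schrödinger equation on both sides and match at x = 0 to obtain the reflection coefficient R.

R = 0.172

The wavenumbers are k₁ = √(2mE)/ℏ = 2.681 on the left and k₂ = √(2m(E − V_b))/ℏ = 1.109 on the right.
Continuity of ψ and ψ′ at the step yields the reflection amplitude r = (k₁ − k₂)/(k₁ + k₂) = 0.4148; thus R = |r|² = 0.1721, T = 0.8279.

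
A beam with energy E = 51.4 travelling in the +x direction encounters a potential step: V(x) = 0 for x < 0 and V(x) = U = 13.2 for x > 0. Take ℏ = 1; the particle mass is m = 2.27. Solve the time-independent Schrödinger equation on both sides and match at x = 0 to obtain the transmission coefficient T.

T = 0.995

The wavenumbers are k₁ = √(2mE)/ℏ = 15.28 on the left and k₂ = √(2m(E − U))/ℏ = 13.17 on the right.
Matching ψ and ψ′ at x = 0 gives r = (k₁ − k₂)/(k₁ + k₂), so R = r² = 0.005486 and T = 1 − R = 0.9945.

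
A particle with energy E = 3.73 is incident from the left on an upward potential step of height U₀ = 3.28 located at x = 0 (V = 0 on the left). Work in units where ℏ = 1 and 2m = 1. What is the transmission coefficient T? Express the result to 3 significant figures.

The wavenumbers are k₁ = √(2mE)/ℏ = 1.931 on the left and k₂ = √(2m(E − U₀))/ℏ = 0.6708 on the right.
Matching ψ and ψ′ at x = 0 gives r = (k₁ − k₂)/(k₁ + k₂), so R = r² = 0.2347 and T = 1 − R = 0.7653.

T = 0.765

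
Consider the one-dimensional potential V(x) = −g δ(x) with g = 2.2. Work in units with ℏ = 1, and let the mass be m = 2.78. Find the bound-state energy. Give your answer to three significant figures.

The bound state is ψ(x) = √κ e^{−κ|x|}. The derivative jump ψ'(0⁺) − ψ'(0⁻) = −(2mg/ℏ²)ψ(0) fixes κ = mg/ℏ² = 6.116.
Then E = −ℏ²κ²/(2m) = −mg²/(2ℏ²) = -6.728.

E = -6.73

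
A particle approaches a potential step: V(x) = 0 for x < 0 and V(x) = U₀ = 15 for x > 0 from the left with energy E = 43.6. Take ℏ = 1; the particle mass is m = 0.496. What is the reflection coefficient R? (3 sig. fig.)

R = 0.0110

The wavenumbers are k₁ = √(2mE)/ℏ = 6.577 on the left and k₂ = √(2m(E − U₀))/ℏ = 5.326 on the right.
Matching ψ and ψ′ at x = 0 gives r = (k₁ − k₂)/(k₁ + k₂), so R = r² = 0.01103 and T = 1 − R = 0.9890.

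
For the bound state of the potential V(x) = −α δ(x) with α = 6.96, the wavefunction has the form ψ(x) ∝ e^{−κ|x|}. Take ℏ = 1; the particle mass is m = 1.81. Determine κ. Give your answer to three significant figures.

κ = 12.6

Integrate −(ℏ²/2m)ψ'' − αδ(x)ψ = Eψ from −ε to +ε: the ψ'' term gives ψ'(0⁺) − ψ'(0⁻) and the δ term gives −(2mα/ℏ²)ψ(0).
With ψ ∝ e^{−κ|x|} this yields −2κ = −2mα/ℏ², so κ = mα/ℏ² = 12.60.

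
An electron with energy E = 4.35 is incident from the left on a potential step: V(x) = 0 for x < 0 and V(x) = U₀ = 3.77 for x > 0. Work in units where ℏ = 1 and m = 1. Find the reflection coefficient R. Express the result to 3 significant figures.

On each side the TISE gives plane waves with k = √(2m(E − V))/ℏ: k₁ = √(2·1·4.35) = 2.950, k₂ = √(2·1·0.58) = 1.077.
Matching ψ and ψ′ at x = 0 gives r = (k₁ − k₂)/(k₁ + k₂), so R = r² = 0.2163 and T = 1 − R = 0.7837.

R = 0.216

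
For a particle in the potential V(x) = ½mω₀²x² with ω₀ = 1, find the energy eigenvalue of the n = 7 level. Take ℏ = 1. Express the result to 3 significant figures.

E = 7.50

Using E_n = (n + ½)ℏω₀: E_7 = 7.5 × 1 = 7.500.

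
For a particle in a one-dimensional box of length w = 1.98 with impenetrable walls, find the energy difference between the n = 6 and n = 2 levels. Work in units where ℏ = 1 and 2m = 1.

ΔE = 80.6

E_n = n²π²ℏ²/(2mw²), so ΔE = (6² − 2²) π²ℏ²/(2mw²).
ΔE = 32 × π² / (2 × 0.5 × 1.98²) = 80.56.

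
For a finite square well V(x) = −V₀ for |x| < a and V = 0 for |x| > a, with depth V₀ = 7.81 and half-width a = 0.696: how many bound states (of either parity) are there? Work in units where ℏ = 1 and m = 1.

Define the well-strength parameter z₀ = (a/ℏ)√(2mV₀) = 0.696 × √(2·1·7.81) = 2.751.
The even/odd transcendental equations gain one root per π/2 in z₀, giving N = 1 + ⌊2z₀/π⌋ = 1 + ⌊1.751⌋ = 2.

N = 2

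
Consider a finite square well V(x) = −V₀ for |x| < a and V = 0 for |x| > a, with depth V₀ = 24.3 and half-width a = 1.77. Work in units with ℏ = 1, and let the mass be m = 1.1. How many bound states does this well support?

N = 9

The dimensionless depth is z₀ = a√(2mV₀)/ℏ = 1.77 × √(53.46) = 12.94.
A new bound state (alternating even/odd) appears each time z₀ passes a multiple of π/2, so N = ⌊2z₀/π⌋ + 1 = ⌊8.239⌋ + 1 = 9.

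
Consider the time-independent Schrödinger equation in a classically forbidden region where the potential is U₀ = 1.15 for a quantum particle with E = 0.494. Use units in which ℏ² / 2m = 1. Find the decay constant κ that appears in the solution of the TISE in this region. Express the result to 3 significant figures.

Since E < U₀ the TISE in this region is ψ'' = κ²ψ with κ = √(2m(U₀ − E))/ℏ.
κ = √(2 × 0.5 × 0.656) = 0.8099.

κ = 0.810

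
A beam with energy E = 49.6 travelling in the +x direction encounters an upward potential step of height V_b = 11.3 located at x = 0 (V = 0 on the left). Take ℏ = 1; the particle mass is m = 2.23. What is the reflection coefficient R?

R = 0.00417

On each side the TISE gives plane waves with k = √(2m(E − V))/ℏ: k₁ = √(2·2.23·49.6) = 14.87, k₂ = √(2·2.23·38.3) = 13.07.
Continuity of ψ and ψ′ at the step yields the reflection amplitude r = (k₁ − k₂)/(k₁ + k₂) = 0.06455; thus R = |r|² = 0.004166, T = 0.9958.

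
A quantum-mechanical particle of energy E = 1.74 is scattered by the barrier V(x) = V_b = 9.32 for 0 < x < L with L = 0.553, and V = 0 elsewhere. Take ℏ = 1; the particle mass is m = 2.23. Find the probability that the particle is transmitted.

E < V_b: inside the barrier ψ ∝ e^{±κx} with κ = √(2m(V_b − E))/ℏ = 5.814.
κL = 3.215, sinh(κL) = 12.44.
The exact tunnelling result is T⁻¹ = 1 + V_b² sinh²(κL) / [4E(V_b − E)] = 255.6, so T = 0.00391.

T = 0.00391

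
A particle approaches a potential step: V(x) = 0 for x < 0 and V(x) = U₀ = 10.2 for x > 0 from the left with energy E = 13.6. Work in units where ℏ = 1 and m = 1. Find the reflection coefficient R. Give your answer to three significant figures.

On each side the TISE gives plane waves with k = √(2m(E − V))/ℏ: k₁ = √(2·1·13.6) = 5.215, k₂ = √(2·1·3.4) = 2.608.
Matching ψ and ψ′ at x = 0 gives r = (k₁ − k₂)/(k₁ + k₂), so R = r² = 0.1111 and T = 1 − R = 0.8889.

R = 0.111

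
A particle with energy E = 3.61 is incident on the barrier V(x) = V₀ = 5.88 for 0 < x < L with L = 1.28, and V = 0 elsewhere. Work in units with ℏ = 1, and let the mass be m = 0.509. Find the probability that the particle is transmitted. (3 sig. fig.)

Since E < V₀ the interior solution is evanescent with decay constant κ = √(2m(V₀ − E))/ℏ = 1.520.
κL = 1.946, sinh(κL) = 3.428.
The exact tunnelling result is T⁻¹ = 1 + V₀² sinh²(κL) / [4E(V₀ − E)] = 13.40, so T = 0.0746.

T = 0.0746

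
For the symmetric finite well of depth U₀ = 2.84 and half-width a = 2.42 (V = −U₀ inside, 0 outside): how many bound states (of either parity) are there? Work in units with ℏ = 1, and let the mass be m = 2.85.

N = 7

The dimensionless depth is z₀ = a√(2mU₀)/ℏ = 2.42 × √(16.19) = 9.737.
The even/odd transcendental equations gain one root per π/2 in z₀, giving N = 1 + ⌊2z₀/π⌋ = 1 + ⌊6.199⌋ = 7.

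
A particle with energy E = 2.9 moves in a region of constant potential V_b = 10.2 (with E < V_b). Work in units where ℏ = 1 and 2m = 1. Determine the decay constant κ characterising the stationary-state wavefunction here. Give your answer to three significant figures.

κ = 2.70

Since E < V_b the TISE in this region is ψ'' = κ²ψ with κ = √(2m(V_b − E))/ℏ.
κ = √(2 × 0.5 × 7.3) = 2.702.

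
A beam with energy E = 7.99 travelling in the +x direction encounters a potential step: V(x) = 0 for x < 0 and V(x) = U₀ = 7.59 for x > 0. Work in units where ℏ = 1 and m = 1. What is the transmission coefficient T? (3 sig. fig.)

On each side the TISE gives plane waves with k = √(2m(E − V))/ℏ: k₁ = √(2·1·7.99) = 3.997, k₂ = √(2·1·0.4) = 0.8944.
Matching ψ and ψ′ at x = 0 gives r = (k₁ − k₂)/(k₁ + k₂), so R = r² = 0.4024 and T = 1 − R = 0.5976.

T = 0.598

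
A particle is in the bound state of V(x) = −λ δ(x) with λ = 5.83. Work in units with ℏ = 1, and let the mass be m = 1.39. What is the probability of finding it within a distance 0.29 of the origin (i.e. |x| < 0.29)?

P = 0.991

The normalised bound state is ψ = √κ e^{−κ|x|} with κ = mλ/ℏ² = 8.104.
P(|x| < d) = ∫_{−d}^{d} κ e^{−2κ|x|} dx = 1 − e^{−2κd} = 1 − e^{−4.700} = 0.9909.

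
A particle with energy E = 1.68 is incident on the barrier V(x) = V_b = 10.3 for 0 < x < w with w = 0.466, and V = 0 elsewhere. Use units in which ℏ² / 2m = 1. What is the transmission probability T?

T = 0.139

E < V_b: inside the barrier ψ ∝ e^{±κx} with κ = √(2m(V_b − E))/ℏ = 2.936.
κw = 1.368, sinh(κw) = 1.837.
The exact tunnelling result is T⁻¹ = 1 + V_b² sinh²(κw) / [4E(V_b − E)] = 7.179, so T = 0.139.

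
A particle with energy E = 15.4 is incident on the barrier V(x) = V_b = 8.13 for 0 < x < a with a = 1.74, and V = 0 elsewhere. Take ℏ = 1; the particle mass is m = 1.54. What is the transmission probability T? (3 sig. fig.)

E > V_b: inside the barrier k₂ = √(2m(E − V_b))/ℏ = 4.732, k₂a = 8.234.
Matching at both interfaces gives T⁻¹ = 1 + V_b² sin²(k₂a) / [4E(E − V_b)] = 1.127, hence T = 0.887.

T = 0.887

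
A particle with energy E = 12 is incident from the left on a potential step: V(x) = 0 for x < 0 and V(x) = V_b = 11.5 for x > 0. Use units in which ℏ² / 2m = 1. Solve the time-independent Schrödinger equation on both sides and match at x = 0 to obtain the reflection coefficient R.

On each side the TISE gives plane waves with k = √(2m(E − V))/ℏ: k₁ = √(2·½·12) = 3.464, k₂ = √(2·½·0.5) = 0.7071.
Continuity of ψ and ψ′ at the step yields the reflection amplitude r = (k₁ − k₂)/(k₁ + k₂) = 0.6610; thus R = |r|² = 0.4369, T = 0.5631.

R = 0.437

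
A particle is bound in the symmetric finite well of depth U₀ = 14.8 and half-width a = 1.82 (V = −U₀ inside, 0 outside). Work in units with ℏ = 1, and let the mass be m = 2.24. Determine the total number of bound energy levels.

Define the well-strength parameter z₀ = (a/ℏ)√(2mU₀) = 1.82 × √(2·2.24·14.8) = 14.82.
A new bound state (alternating even/odd) appears each time z₀ passes a multiple of π/2, so N = ⌊2z₀/π⌋ + 1 = ⌊9.435⌋ + 1 = 10.

N = 10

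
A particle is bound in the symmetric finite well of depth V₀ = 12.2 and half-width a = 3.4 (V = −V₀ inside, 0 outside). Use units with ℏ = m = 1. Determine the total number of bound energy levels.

Define the well-strength parameter z₀ = (a/ℏ)√(2mV₀) = 3.4 × √(2·1·12.2) = 16.79.
A new bound state (alternating even/odd) appears each time z₀ passes a multiple of π/2, so N = ⌊2z₀/π⌋ + 1 = ⌊10.69⌋ + 1 = 11.

N = 11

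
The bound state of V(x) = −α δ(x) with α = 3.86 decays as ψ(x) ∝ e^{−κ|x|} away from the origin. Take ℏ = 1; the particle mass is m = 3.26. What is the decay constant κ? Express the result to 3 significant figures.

Integrate −(ℏ²/2m)ψ'' − αδ(x)ψ = Eψ from −ε to +ε: the ψ'' term gives ψ'(0⁺) − ψ'(0⁻) and the δ term gives −(2mα/ℏ²)ψ(0).
With ψ ∝ e^{−κ|x|} this yields −2κ = −2mα/ℏ², so κ = mα/ℏ² = 12.58.

κ = 12.6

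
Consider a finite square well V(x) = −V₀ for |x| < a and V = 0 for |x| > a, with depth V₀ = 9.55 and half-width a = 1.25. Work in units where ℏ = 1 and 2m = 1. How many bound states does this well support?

The dimensionless depth is z₀ = a√(2mV₀)/ℏ = 1.25 × √(9.550) = 3.863.
The even/odd transcendental equations gain one root per π/2 in z₀, giving N = 1 + ⌊2z₀/π⌋ = 1 + ⌊2.459⌋ = 3.

N = 3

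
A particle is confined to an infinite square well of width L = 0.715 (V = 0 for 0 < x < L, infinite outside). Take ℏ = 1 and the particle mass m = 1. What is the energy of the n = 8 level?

E = 618

The infinite-well eigenfunctions ψ_n = √(2/L) sin(nπx/L) vanish at both walls, giving E_n = n²π²ℏ²/(2mL²).
E_8 = 8² × π² / (2 × 1 × 0.715²) = 617.8.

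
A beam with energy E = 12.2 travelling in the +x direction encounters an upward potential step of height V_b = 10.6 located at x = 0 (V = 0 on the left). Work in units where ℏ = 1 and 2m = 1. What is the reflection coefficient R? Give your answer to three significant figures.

The wavenumbers are k₁ = √(2mE)/ℏ = 3.493 on the left and k₂ = √(2m(E − V_b))/ℏ = 1.265 on the right.
Continuity of ψ and ψ′ at the step yields the reflection amplitude r = (k₁ − k₂)/(k₁ + k₂) = 0.4683; thus R = |r|² = 0.2193, T = 0.7807.

R = 0.219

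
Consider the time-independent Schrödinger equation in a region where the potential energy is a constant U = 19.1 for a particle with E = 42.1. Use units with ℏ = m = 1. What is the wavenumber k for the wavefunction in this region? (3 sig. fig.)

With E > U the solution is oscillatory, ψ ∝ e^{±ikx} with k = √(2m(E − U))/ℏ.
k = √(2 × 1 × 23) = 6.782.

k = 6.78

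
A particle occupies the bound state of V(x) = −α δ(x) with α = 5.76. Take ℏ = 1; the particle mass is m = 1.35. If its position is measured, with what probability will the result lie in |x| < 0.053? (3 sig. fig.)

P = 0.561

The normalised bound state is ψ = √κ e^{−κ|x|} with κ = mα/ℏ² = 7.776.
P(|x| < d) = ∫_{−d}^{d} κ e^{−2κ|x|} dx = 1 − e^{−2κd} = 1 − e^{−0.8243} = 0.5614.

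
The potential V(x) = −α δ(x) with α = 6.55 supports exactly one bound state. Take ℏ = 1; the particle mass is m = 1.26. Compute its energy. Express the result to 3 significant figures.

E = -27.0

For x ≠ 0 the bound state is ψ ∝ e^{−κ|x|}; integrating the TISE across the delta gives the cusp condition 2κ = 2mα/ℏ², so κ = 8.253.
Then E = −ℏ²κ²/(2m) = −mα²/(2ℏ²) = -27.03.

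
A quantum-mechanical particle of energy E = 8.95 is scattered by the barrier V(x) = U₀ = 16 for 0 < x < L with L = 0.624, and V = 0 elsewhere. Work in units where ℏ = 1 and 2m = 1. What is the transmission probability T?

T = 0.134

Since E < U₀ the interior solution is evanescent with decay constant κ = √(2m(U₀ − E))/ℏ = 2.655.
κL = 1.657, sinh(κL) = 2.526.
The exact tunnelling result is T⁻¹ = 1 + U₀² sinh²(κL) / [4E(U₀ − E)] = 7.472, so T = 0.134.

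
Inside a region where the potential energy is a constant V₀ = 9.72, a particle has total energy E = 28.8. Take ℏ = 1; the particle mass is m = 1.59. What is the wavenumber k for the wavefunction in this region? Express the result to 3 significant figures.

k = 7.79

With E > V₀ the solution is oscillatory, ψ ∝ e^{±ikx} with k = √(2m(E − V₀))/ℏ.
k = √(2 × 1.59 × 19.08) = 7.789.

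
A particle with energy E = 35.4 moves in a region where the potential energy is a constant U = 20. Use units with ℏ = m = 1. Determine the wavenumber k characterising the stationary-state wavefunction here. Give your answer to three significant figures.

k = 5.55

With E > U the solution is oscillatory, ψ ∝ e^{±ikx} with k = √(2m(E − U))/ℏ.
k = √(2 × 1 × 15.4) = 5.550.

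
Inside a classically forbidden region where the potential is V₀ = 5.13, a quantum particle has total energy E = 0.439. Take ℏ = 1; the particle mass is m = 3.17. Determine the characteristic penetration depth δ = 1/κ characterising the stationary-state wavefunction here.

δ = 0.183

Since E < V₀ the TISE in this region is ψ'' = κ²ψ with κ = √(2m(V₀ − E))/ℏ.
κ = √(2 × 3.17 × 4.691) = 5.454. The penetration depth is δ = 1/κ = 0.183.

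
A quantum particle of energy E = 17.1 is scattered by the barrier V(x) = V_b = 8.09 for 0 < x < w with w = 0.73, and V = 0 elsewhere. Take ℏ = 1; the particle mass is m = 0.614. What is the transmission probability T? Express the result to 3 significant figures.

T = 0.956

E > V_b: inside the barrier k₂ = √(2m(E − V_b))/ℏ = 3.326, k₂w = 2.428.
T = [1 + V_b² sin²(k₂w) / (4E(E − V_b))]⁻¹ = 1/1.045 = 0.956.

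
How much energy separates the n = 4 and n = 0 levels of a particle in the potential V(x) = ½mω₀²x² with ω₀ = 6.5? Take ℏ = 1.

ΔE = 26.0

E_n = ℏω₀(n + ½), so ΔE = (4 − 0) ℏω₀ = 4 × 6.5 = 26.00.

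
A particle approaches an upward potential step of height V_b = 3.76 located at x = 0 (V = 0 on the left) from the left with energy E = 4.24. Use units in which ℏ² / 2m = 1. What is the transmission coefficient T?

The wavenumbers are k₁ = √(2mE)/ℏ = 2.059 on the left and k₂ = √(2m(E − V_b))/ℏ = 0.6928 on the right.
Continuity of ψ and ψ′ at the step yields the reflection amplitude r = (k₁ − k₂)/(k₁ + k₂) = 0.4965; thus R = |r|² = 0.2465, T = 0.7535.

T = 0.754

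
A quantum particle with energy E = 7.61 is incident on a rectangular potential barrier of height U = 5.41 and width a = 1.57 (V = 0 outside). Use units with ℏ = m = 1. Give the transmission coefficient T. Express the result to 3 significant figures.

T = 0.990

E > U: inside the barrier k₂ = √(2m(E − U))/ℏ = 2.098, k₂a = 3.293.
Matching at both interfaces gives T⁻¹ = 1 + U² sin²(k₂a) / [4E(E − U)] = 1.010, hence T = 0.990.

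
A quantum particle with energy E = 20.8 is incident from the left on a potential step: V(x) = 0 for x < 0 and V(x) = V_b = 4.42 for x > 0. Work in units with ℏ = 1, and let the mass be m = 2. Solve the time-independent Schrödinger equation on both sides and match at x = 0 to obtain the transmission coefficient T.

The wavenumbers are k₁ = √(2mE)/ℏ = 9.121 on the left and k₂ = √(2m(E − V_b))/ℏ = 8.094 on the right.
Matching ψ and ψ′ at x = 0 gives r = (k₁ − k₂)/(k₁ + k₂), so R = r² = 0.003558 and T = 1 − R = 0.9964.

T = 0.996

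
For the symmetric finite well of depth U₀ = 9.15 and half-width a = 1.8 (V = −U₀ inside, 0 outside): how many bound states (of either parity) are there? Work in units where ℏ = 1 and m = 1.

Define the well-strength parameter z₀ = (a/ℏ)√(2mU₀) = 1.8 × √(2·1·9.15) = 7.700.
The even/odd transcendental equations gain one root per π/2 in z₀, giving N = 1 + ⌊2z₀/π⌋ = 1 + ⌊4.902⌋ = 5.

N = 5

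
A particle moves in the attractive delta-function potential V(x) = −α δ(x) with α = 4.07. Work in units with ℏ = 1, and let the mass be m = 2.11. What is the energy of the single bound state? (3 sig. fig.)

E = -17.5

For x ≠ 0 the bound state is ψ ∝ e^{−κ|x|}; integrating the TISE across the delta gives the cusp condition 2κ = 2mα/ℏ², so κ = 8.588.
Then E = −ℏ²κ²/(2m) = −mα²/(2ℏ²) = -17.48.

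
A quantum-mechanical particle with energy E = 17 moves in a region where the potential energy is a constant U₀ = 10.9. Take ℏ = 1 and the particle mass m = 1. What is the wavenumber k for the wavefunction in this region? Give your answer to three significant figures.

k = 3.49

With E > U₀ the solution is oscillatory, ψ ∝ e^{±ikx} with k = √(2m(E − U₀))/ℏ.
k = √(2 × 1 × 6.1) = 3.493.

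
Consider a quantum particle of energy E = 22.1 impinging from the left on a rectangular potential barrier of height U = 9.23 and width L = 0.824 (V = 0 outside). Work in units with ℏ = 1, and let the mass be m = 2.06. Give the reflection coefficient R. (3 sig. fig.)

Above the barrier the interior wavenumber is k₂ = √(2m(E − U))/ℏ = 7.282, giving phase k₂L = 6.000.
Matching at both interfaces gives T⁻¹ = 1 + U² sin²(k₂L) / [4E(E − U)] = 1.006, hence T = 0.994.
R = 1 − T = 0.00580.

R = 0.00580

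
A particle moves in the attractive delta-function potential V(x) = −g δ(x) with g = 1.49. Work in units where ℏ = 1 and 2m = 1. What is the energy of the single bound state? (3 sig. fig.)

For x ≠ 0 the bound state is ψ ∝ e^{−κ|x|}; integrating the TISE across the delta gives the cusp condition 2κ = 2mg/ℏ², so κ = 0.7450.
Then E = −ℏ²κ²/(2m) = −mg²/(2ℏ²) = -0.5550.

E = -0.555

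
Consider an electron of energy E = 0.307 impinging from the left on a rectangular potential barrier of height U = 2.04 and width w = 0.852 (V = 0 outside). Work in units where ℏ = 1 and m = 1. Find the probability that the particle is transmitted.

T = 0.0854

Since E < U the interior solution is evanescent with decay constant κ = √(2m(U − E))/ℏ = 1.862.
κw = 1.586, sinh(κw) = 2.340.
Matching ψ, ψ′ at both faces gives T = [1 + U² sinh²(κw) / (4E(U − E))]⁻¹ = 1/11.71 = 0.0854.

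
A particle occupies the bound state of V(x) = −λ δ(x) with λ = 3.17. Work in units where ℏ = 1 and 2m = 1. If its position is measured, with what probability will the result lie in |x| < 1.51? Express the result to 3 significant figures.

The normalised bound state is ψ = √κ e^{−κ|x|} with κ = mλ/ℏ² = 1.585.
P(|x| < d) = ∫_{−d}^{d} κ e^{−2κ|x|} dx = 1 − e^{−2κd} = 1 − e^{−4.787} = 0.9917.

P = 0.992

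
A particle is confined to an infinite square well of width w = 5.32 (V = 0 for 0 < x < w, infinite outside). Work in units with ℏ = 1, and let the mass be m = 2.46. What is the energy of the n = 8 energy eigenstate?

E = 4.54

The infinite-well eigenfunctions ψ_n = √(2/w) sin(nπx/w) vanish at both walls, giving E_n = n²π²ℏ²/(2mw²).
E_8 = 8² × π² / (2 × 2.46 × 5.32²) = 4.536.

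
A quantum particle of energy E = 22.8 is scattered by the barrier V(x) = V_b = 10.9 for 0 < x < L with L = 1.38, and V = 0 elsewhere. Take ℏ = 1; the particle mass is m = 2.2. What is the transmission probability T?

T = 0.970

E > V_b: inside the barrier k₂ = √(2m(E − V_b))/ℏ = 7.236, k₂L = 9.986.
Matching at both interfaces gives T⁻¹ = 1 + V_b² sin²(k₂L) / [4E(E − V_b)] = 1.031, hence T = 0.970.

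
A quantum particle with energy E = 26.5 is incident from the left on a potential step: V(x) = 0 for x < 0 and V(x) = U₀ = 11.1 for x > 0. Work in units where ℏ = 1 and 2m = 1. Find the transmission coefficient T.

On each side the TISE gives plane waves with k = √(2m(E − V))/ℏ: k₁ = √(2·½·26.5) = 5.148, k₂ = √(2·½·15.4) = 3.924.
Continuity of ψ and ψ′ at the step yields the reflection amplitude r = (k₁ − k₂)/(k₁ + k₂) = 0.1349; thus R = |r|² = 0.01819, T = 0.9818.

T = 0.982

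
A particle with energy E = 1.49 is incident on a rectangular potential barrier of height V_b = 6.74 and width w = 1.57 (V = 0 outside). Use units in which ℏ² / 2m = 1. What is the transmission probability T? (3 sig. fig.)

T = 0.00207

Since E < V_b the interior solution is evanescent with decay constant κ = √(2m(V_b − E))/ℏ = 2.291.
κw = 3.597, sinh(κw) = 18.24.
The exact tunnelling result is T⁻¹ = 1 + V_b² sinh²(κw) / [4E(V_b − E)] = 483.8, so T = 0.00207.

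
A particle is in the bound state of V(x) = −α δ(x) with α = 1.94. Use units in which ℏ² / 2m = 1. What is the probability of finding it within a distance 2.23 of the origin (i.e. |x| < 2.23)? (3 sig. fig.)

P = 0.987

The normalised bound state is ψ = √κ e^{−κ|x|} with κ = mα/ℏ² = 0.9700.
P(|x| < d) = ∫_{−d}^{d} κ e^{−2κ|x|} dx = 1 − e^{−2κd} = 1 − e^{−4.326} = 0.9868.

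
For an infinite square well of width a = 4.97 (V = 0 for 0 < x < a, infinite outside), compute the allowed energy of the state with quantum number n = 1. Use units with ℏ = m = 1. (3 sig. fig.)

Requiring ψ(0) = ψ(a) = 0 quantises k = nπ/a, hence E_n = ℏ²k²/2m = n²π²ℏ²/(2ma²).
E_1 = 1² × π² / (2 × 1 × 4.97²) = 0.1998.

E = 0.200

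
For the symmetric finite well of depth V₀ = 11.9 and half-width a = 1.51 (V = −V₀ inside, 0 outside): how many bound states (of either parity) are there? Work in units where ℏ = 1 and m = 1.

Define the well-strength parameter z₀ = (a/ℏ)√(2mV₀) = 1.51 × √(2·1·11.9) = 7.367.
A new bound state (alternating even/odd) appears each time z₀ passes a multiple of π/2, so N = ⌊2z₀/π⌋ + 1 = ⌊4.690⌋ + 1 = 5.

N = 5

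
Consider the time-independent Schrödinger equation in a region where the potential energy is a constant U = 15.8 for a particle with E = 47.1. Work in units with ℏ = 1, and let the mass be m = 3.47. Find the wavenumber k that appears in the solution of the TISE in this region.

With E > U the solution is oscillatory, ψ ∝ e^{±ikx} with k = √(2m(E − U))/ℏ.
k = √(2 × 3.47 × 31.3) = 14.74.

k = 14.7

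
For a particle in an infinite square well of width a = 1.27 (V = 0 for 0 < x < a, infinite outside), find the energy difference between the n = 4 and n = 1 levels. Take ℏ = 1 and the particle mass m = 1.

E_n = n²π²ℏ²/(2ma²), so ΔE = (4² − 1²) π²ℏ²/(2ma²).
ΔE = 15 × π² / (2 × 1 × 1.27²) = 45.89.

ΔE = 45.9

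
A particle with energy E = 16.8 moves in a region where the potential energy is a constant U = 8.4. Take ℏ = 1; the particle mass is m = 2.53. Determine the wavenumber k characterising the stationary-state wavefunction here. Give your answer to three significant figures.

k = 6.52

With E > U the solution is oscillatory, ψ ∝ e^{±ikx} with k = √(2m(E − U))/ℏ.
k = √(2 × 2.53 × 8.4) = 6.520.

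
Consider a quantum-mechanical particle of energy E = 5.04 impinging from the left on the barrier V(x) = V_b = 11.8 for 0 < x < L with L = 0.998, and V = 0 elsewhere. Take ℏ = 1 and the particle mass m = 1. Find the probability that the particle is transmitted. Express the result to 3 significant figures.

Since E < V_b the interior solution is evanescent with decay constant κ = √(2m(V_b − E))/ℏ = 3.677.
κL = 3.670, sinh(κL) = 19.61.
Matching ψ, ψ′ at both faces gives T = [1 + V_b² sinh²(κL) / (4E(V_b − E))]⁻¹ = 1/393.7 = 0.00254.

T = 0.00254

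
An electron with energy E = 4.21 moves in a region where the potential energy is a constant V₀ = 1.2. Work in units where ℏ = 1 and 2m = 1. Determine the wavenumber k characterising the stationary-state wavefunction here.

k = 1.73

With E > V₀ the solution is oscillatory, ψ ∝ e^{±ikx} with k = √(2m(E − V₀))/ℏ.
k = √(2 × 0.5 × 3.01) = 1.735.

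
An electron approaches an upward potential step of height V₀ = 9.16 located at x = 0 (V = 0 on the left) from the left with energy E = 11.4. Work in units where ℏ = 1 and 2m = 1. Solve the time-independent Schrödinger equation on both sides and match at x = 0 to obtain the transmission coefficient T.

The wavenumbers are k₁ = √(2mE)/ℏ = 3.376 on the left and k₂ = √(2m(E − V₀))/ℏ = 1.497 on the right.
Continuity of ψ and ψ′ at the step yields the reflection amplitude r = (k₁ − k₂)/(k₁ + k₂) = 0.3857; thus R = |r|² = 0.1488, T = 0.8512.

T = 0.851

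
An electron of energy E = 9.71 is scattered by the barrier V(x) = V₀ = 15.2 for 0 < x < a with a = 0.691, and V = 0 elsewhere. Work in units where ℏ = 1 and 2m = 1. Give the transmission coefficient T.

T = 0.136

E < V₀: inside the barrier ψ ∝ e^{±κx} with κ = √(2m(V₀ − E))/ℏ = 2.343.
κa = 1.619, sinh(κa) = 2.425.
Matching ψ, ψ′ at both faces gives T = [1 + V₀² sinh²(κa) / (4E(V₀ − E))]⁻¹ = 1/7.372 = 0.136.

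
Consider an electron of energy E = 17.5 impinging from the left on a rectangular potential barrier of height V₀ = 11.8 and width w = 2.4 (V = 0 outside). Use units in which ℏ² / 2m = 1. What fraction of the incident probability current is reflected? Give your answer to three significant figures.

R = 0.0879

Above the barrier the interior wavenumber is k₂ = √(2m(E − V₀))/ℏ = 2.387, giving phase k₂w = 5.730.
T = [1 + V₀² sin²(k₂w) / (4E(E − V₀))]⁻¹ = 1/1.096 = 0.912.
R = 1 − T = 0.0879.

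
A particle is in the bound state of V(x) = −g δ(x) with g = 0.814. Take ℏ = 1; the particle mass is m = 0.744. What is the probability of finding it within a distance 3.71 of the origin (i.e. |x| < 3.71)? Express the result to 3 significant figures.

The normalised bound state is ψ = √κ e^{−κ|x|} with κ = mg/ℏ² = 0.6056.
P(|x| < d) = ∫_{−d}^{d} κ e^{−2κ|x|} dx = 1 − e^{−2κd} = 1 − e^{−4.494} = 0.9888.

P = 0.989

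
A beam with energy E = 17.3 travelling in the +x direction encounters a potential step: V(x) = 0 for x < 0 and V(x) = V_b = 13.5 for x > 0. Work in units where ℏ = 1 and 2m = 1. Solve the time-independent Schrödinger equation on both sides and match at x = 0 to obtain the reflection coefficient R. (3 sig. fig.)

R = 0.131

On each side the TISE gives plane waves with k = √(2m(E − V))/ℏ: k₁ = √(2·½·17.3) = 4.159, k₂ = √(2·½·3.8) = 1.949.
Continuity of ψ and ψ′ at the step yields the reflection amplitude r = (k₁ − k₂)/(k₁ + k₂) = 0.3618; thus R = |r|² = 0.1309, T = 0.8691.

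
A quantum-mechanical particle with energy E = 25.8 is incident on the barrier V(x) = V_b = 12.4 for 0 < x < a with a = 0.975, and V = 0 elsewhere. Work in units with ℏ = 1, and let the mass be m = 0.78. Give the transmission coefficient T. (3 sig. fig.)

T = 0.906

Above the barrier the interior wavenumber is k₂ = √(2m(E − V_b))/ℏ = 4.572, giving phase k₂a = 4.458.
Matching at both interfaces gives T⁻¹ = 1 + V_b² sin²(k₂a) / [4E(E − V_b)] = 1.104, hence T = 0.906.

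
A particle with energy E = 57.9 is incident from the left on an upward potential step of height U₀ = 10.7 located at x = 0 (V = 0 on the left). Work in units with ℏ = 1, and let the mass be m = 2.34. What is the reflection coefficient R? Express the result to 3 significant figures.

The wavenumbers are k₁ = √(2mE)/ℏ = 16.46 on the left and k₂ = √(2m(E − U₀))/ℏ = 14.86 on the right.
Continuity of ψ and ψ′ at the step yields the reflection amplitude r = (k₁ − k₂)/(k₁ + k₂) = 0.05104; thus R = |r|² = 0.002605, T = 0.9974.

R = 0.00260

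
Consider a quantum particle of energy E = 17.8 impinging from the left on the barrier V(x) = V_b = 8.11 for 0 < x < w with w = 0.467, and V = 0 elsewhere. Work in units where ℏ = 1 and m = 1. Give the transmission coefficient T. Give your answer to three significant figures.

T = 0.931

Above the barrier the interior wavenumber is k₂ = √(2m(E − V_b))/ℏ = 4.402, giving phase k₂w = 2.056.
Matching at both interfaces gives T⁻¹ = 1 + V_b² sin²(k₂w) / [4E(E − V_b)] = 1.075, hence T = 0.931.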